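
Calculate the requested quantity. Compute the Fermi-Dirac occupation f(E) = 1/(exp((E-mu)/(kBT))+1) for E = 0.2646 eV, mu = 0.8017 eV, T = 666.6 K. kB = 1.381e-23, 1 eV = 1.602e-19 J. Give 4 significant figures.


Step 1: (E - mu) = 0.2646 - 0.8017 = -0.5371 eV
Step 2: Convert: (E-mu)*eV = -8.604e-20 J
Step 3: x = (E-mu)*eV/(kB*T) = -9.347
Step 4: f = 1/(exp(-9.347)+1) = 0.9999

0.9999


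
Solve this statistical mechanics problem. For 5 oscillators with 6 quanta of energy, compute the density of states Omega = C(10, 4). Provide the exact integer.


Step 1: Use binomial coefficient C(10, 4)
Step 2: Numerator = 10! / 6!
Step 3: Denominator = 4!
Step 4: Omega = 210

210


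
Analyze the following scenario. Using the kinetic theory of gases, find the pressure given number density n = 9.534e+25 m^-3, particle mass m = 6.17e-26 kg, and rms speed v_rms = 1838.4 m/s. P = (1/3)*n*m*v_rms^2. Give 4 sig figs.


Step 1: v_rms^2 = 1838.4^2 = 3.38e+06
Step 2: n*m = 9.534e+25*6.17e-26 = 5.882
Step 3: P = (1/3)*5.882*3.38e+06 = 6.627e+06 Pa

6.627e+06


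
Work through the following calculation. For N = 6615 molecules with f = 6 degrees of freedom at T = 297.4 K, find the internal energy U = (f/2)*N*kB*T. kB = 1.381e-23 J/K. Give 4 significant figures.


Step 1: f/2 = 6/2 = 3.0
Step 2: N*kB*T = 6615*1.381e-23*297.4 = 2.717e-17
Step 3: U = 3.0 * 2.717e-17 = 8.151e-17 J

8.151e-17


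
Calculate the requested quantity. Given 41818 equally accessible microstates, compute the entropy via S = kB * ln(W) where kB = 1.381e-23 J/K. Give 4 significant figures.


Step 1: ln(W) = ln(41818) = 10.64
Step 2: S = kB * ln(W) = 1.381e-23 * 10.64
Step 3: S = 1.47e-22 J/K

1.47e-22


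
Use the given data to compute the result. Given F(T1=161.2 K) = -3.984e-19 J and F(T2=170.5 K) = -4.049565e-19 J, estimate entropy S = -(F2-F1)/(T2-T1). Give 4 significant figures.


Step 1: dF = F2 - F1 = -4.049565e-19 - (-3.984e-19) = -6.5565e-21 J
Step 2: dT = T2 - T1 = 170.5 - 161.2 = 9.3 K
Step 3: S = -dF/dT = -(-6.5565e-21)/9.3 = 7.05e-22 J/K

7.05e-22


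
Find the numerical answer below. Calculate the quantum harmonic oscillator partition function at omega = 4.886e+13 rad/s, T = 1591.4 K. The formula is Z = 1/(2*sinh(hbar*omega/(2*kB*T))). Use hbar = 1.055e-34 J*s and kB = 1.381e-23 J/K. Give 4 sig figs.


Step 1: Compute x = hbar*omega/(kB*T) = 1.055e-34*4.886e+13/(1.381e-23*1591.4) = 0.2345
Step 2: x/2 = 0.1173
Step 3: sinh(x/2) = 0.1175
Step 4: Z = 1/(2*0.1175) = 4.254

4.254


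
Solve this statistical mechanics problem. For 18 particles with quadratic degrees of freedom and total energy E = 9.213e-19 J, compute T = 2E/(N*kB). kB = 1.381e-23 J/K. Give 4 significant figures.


Step 1: Numerator = 2*E = 2*9.213e-19 = 1.843e-18 J
Step 2: Denominator = N*kB = 18*1.381e-23 = 2.486e-22
Step 3: T = 1.843e-18 / 2.486e-22 = 7413 K

7413


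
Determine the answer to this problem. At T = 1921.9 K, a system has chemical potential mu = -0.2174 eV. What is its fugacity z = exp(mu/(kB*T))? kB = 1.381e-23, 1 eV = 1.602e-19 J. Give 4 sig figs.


Step 1: Convert mu to Joules: -0.2174*1.602e-19 = -3.483e-20 J
Step 2: kB*T = 1.381e-23*1921.9 = 2.654e-20 J
Step 3: mu/(kB*T) = -1.312
Step 4: z = exp(-1.312) = 0.2692

0.2692


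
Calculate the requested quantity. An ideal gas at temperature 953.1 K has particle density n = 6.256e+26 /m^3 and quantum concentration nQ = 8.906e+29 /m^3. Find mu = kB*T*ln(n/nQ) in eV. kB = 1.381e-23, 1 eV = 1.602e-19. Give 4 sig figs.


Step 1: n/nQ = 6.256e+26/8.906e+29 = 0.0007024
Step 2: ln(n/nQ) = -7.261
Step 3: mu = kB*T*ln(n/nQ) = 1.316e-20*-7.261 = -9.557e-20 J
Step 4: Convert to eV: -9.557e-20/1.602e-19 = -0.5966 eV

-0.5966


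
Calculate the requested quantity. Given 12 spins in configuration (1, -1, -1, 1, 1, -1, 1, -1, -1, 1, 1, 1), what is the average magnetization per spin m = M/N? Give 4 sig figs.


Step 1: Count up spins (+1): 7, down spins (-1): 5
Step 2: Total magnetization M = 7 - 5 = 2
Step 3: m = M/N = 2/12 = 0.1667

0.1667


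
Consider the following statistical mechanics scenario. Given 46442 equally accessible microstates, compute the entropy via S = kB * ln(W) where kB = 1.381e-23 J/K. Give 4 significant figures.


Step 1: ln(W) = ln(46442) = 10.75
Step 2: S = kB * ln(W) = 1.381e-23 * 10.75
Step 3: S = 1.484e-22 J/K

1.484e-22


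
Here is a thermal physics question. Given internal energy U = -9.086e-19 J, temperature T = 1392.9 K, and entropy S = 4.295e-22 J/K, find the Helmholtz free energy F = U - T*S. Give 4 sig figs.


Step 1: T*S = 1392.9 * 4.295e-22 = 5.983e-19 J
Step 2: F = U - T*S = -9.086e-19 - 5.983e-19
Step 3: F = -1.507e-18 J

-1.507e-18


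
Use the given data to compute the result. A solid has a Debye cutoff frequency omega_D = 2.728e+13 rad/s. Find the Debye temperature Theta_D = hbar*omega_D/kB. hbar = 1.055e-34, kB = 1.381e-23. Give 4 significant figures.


Step 1: hbar*omega_D = 1.055e-34 * 2.728e+13 = 2.878e-21 J
Step 2: Theta_D = 2.878e-21 / 1.381e-23
Step 3: Theta_D = 208.4 K

208.4


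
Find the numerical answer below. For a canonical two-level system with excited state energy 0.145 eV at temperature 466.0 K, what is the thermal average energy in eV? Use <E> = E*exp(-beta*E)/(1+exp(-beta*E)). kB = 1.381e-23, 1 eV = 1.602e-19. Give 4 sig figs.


Step 1: beta*E = 0.145*1.602e-19/(1.381e-23*466.0) = 3.61
Step 2: exp(-beta*E) = 0.02706
Step 3: <E> = 0.145*0.02706/(1+0.02706) = 0.003821 eV

0.003821


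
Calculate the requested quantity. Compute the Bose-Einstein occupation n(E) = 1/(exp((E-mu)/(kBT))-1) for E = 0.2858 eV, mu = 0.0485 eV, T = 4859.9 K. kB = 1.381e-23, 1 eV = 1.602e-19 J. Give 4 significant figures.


Step 1: (E - mu) = 0.2373 eV
Step 2: x = (E-mu)*eV/(kB*T) = 0.2373*1.602e-19/(1.381e-23*4859.9) = 0.5664
Step 3: exp(x) = 1.762
Step 4: n = 1/(exp(x)-1) = 1.312

1.312


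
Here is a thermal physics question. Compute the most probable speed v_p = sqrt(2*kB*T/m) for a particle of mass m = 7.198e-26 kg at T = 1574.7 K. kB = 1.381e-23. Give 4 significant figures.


Step 1: Numerator = 2*kB*T = 2*1.381e-23*1574.7 = 4.349e-20
Step 2: Ratio = 4.349e-20 / 7.198e-26 = 6.042e+05
Step 3: v_p = sqrt(6.042e+05) = 777.3 m/s

777.3


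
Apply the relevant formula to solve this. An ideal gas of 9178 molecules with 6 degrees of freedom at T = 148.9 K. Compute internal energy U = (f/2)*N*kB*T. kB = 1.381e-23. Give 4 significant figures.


Step 1: f/2 = 6/2 = 3.0
Step 2: N*kB*T = 9178*1.381e-23*148.9 = 1.887e-17
Step 3: U = 3.0 * 1.887e-17 = 5.662e-17 J

5.662e-17


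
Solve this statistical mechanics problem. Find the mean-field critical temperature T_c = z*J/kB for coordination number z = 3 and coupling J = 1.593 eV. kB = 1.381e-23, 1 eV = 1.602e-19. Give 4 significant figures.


Step 1: z*J = 3*1.593 = 4.779 eV
Step 2: Convert to Joules: 4.779*1.602e-19 = 7.656e-19 J
Step 3: T_c = 7.656e-19 / 1.381e-23 = 5.544e+04 K

5.544e+04


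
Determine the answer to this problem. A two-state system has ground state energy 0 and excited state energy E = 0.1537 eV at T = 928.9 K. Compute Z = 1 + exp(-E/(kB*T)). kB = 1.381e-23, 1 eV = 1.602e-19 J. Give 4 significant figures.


Step 1: Compute beta*E = E*eV/(kB*T) = 0.1537*1.602e-19/(1.381e-23*928.9) = 1.919
Step 2: exp(-beta*E) = exp(-1.919) = 0.1467
Step 3: Z = 1 + 0.1467 = 1.147

1.147


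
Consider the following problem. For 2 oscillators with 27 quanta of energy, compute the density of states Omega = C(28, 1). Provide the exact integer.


Step 1: Use binomial coefficient C(28, 1)
Step 2: Numerator = 28! / 27!
Step 3: Denominator = 1!
Step 4: Omega = 28

28


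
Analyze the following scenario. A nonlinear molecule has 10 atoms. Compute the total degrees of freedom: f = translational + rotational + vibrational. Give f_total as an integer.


Step 1: Translational DOF = 3
Step 2: Rotational DOF (nonlinear) = 3
Step 3: Vibrational DOF = 3*10 - 6 = 24
Step 4: Total = 3 + 3 + 24 = 30

30


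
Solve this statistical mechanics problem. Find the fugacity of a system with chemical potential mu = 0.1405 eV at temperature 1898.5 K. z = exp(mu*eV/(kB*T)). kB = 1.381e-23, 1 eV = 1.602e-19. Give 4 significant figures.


Step 1: Convert mu to Joules: 0.1405*1.602e-19 = 2.251e-20 J
Step 2: kB*T = 1.381e-23*1898.5 = 2.622e-20 J
Step 3: mu/(kB*T) = 0.8585
Step 4: z = exp(0.8585) = 2.36

2.36


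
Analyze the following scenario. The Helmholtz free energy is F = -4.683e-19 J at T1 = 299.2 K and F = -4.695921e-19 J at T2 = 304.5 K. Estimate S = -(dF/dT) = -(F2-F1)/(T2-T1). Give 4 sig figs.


Step 1: dF = F2 - F1 = -4.695921e-19 - (-4.683e-19) = -1.2921e-21 J
Step 2: dT = T2 - T1 = 304.5 - 299.2 = 5.3 K
Step 3: S = -dF/dT = -(-1.2921e-21)/5.3 = 2.438e-22 J/K

2.438e-22


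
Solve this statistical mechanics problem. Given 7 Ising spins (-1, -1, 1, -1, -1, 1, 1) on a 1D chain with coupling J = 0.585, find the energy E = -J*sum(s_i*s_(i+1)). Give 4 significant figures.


Step 1: Nearest-neighbor products: 1, -1, -1, 1, -1, 1
Step 2: Sum of products = 0
Step 3: E = -0.585 * 0 = 0

0


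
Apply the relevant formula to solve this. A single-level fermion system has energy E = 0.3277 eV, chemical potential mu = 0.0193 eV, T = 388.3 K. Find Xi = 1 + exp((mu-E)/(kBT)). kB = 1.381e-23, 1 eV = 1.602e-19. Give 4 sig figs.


Step 1: (mu - E) = 0.0193 - 0.3277 = -0.3084 eV
Step 2: x = (mu-E)*eV/(kB*T) = -0.3084*1.602e-19/(1.381e-23*388.3) = -9.213
Step 3: exp(x) = 9.97e-05
Step 4: Xi = 1 + 9.97e-05 = 1

1


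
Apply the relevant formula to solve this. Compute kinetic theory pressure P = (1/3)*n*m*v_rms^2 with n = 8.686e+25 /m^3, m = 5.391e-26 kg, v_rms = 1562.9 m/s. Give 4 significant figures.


Step 1: v_rms^2 = 1562.9^2 = 2.443e+06
Step 2: n*m = 8.686e+25*5.391e-26 = 4.683
Step 3: P = (1/3)*4.683*2.443e+06 = 3.813e+06 Pa

3.813e+06


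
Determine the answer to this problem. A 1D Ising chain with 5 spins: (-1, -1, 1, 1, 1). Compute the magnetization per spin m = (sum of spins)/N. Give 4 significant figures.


Step 1: Count up spins (+1): 3, down spins (-1): 2
Step 2: Total magnetization M = 3 - 2 = 1
Step 3: m = M/N = 1/5 = 0.2

0.2


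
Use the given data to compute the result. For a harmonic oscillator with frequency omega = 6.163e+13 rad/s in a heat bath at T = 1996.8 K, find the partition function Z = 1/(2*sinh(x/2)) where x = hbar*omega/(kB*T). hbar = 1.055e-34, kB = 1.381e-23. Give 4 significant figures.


Step 1: Compute x = hbar*omega/(kB*T) = 1.055e-34*6.163e+13/(1.381e-23*1996.8) = 0.2358
Step 2: x/2 = 0.1179
Step 3: sinh(x/2) = 0.1182
Step 4: Z = 1/(2*0.1182) = 4.231

4.231


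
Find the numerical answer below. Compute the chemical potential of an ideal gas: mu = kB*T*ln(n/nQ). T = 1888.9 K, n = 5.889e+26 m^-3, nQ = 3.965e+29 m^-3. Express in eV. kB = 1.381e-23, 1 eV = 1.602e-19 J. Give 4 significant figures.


Step 1: n/nQ = 5.889e+26/3.965e+29 = 0.001485
Step 2: ln(n/nQ) = -6.512
Step 3: mu = kB*T*ln(n/nQ) = 2.609e-20*-6.512 = -1.699e-19 J
Step 4: Convert to eV: -1.699e-19/1.602e-19 = -1.06 eV

-1.06


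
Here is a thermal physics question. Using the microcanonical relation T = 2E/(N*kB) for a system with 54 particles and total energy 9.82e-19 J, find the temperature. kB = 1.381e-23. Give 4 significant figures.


Step 1: Numerator = 2*E = 2*9.82e-19 = 1.964e-18 J
Step 2: Denominator = N*kB = 54*1.381e-23 = 7.457e-22
Step 3: T = 1.964e-18 / 7.457e-22 = 2634 K

2634


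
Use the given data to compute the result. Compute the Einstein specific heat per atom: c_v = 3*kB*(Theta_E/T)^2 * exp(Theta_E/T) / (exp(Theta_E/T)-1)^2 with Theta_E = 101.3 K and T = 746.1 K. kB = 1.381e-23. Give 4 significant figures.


Step 1: x = Theta_E/T = 101.3/746.1 = 0.1358
Step 2: x^2 = 0.01843
Step 3: exp(x) = 1.145
Step 4: c_v = 3*1.381e-23*0.01843*1.145/(1.145-1)^2 = 4.137e-23

4.137e-23


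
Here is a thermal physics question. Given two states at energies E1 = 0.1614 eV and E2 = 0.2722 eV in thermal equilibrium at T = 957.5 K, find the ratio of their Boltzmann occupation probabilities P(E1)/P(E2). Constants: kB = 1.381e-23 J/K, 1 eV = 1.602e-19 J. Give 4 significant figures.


Step 1: Compute energy difference dE = E1 - E2 = 0.1614 - 0.2722 = -0.1108 eV
Step 2: Convert to Joules: dE_J = -0.1108 * 1.602e-19 = -1.775e-20 J
Step 3: Compute exponent = -dE_J / (kB * T) = -(-1.775e-20) / (1.381e-23 * 957.5) = 1.342
Step 4: P(E1)/P(E2) = exp(1.342) = 3.828

3.828


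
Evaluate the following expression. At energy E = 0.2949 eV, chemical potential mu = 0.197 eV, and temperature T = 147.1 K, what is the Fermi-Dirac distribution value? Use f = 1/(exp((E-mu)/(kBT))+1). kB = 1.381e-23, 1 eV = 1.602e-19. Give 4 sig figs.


Step 1: (E - mu) = 0.2949 - 0.197 = 0.0979 eV
Step 2: Convert: (E-mu)*eV = 1.568e-20 J
Step 3: x = (E-mu)*eV/(kB*T) = 7.72
Step 4: f = 1/(exp(7.72)+1) = 0.0004435

0.0004435


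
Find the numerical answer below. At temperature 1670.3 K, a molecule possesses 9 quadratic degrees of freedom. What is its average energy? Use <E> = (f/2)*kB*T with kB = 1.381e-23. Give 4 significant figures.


Step 1: f/2 = 9/2 = 4.5
Step 2: kB*T = 1.381e-23 * 1670.3 = 2.307e-20
Step 3: <E> = 4.5 * 2.307e-20 = 1.038e-19 J

1.038e-19


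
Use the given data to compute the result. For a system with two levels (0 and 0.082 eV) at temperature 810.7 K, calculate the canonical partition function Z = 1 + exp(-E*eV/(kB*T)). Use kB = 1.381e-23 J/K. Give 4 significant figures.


Step 1: Compute beta*E = E*eV/(kB*T) = 0.082*1.602e-19/(1.381e-23*810.7) = 1.173
Step 2: exp(-beta*E) = exp(-1.173) = 0.3093
Step 3: Z = 1 + 0.3093 = 1.309

1.309


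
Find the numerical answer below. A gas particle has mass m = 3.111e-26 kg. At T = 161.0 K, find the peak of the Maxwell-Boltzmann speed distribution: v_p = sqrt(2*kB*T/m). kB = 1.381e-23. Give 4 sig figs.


Step 1: Numerator = 2*kB*T = 2*1.381e-23*161.0 = 4.447e-21
Step 2: Ratio = 4.447e-21 / 3.111e-26 = 1.429e+05
Step 3: v_p = sqrt(1.429e+05) = 378.1 m/s

378.1


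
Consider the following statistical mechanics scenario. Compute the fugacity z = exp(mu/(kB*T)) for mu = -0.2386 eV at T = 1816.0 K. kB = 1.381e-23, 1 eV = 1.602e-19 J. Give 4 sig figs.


Step 1: Convert mu to Joules: -0.2386*1.602e-19 = -3.822e-20 J
Step 2: kB*T = 1.381e-23*1816.0 = 2.508e-20 J
Step 3: mu/(kB*T) = -1.524
Step 4: z = exp(-1.524) = 0.2178

0.2178


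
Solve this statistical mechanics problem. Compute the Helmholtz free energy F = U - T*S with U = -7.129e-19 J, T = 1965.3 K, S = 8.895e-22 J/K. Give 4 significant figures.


Step 1: T*S = 1965.3 * 8.895e-22 = 1.748e-18 J
Step 2: F = U - T*S = -7.129e-19 - 1.748e-18
Step 3: F = -2.461e-18 J

-2.461e-18


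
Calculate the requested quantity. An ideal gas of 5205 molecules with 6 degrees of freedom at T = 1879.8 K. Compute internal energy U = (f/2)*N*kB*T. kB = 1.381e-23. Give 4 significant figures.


Step 1: f/2 = 6/2 = 3.0
Step 2: N*kB*T = 5205*1.381e-23*1879.8 = 1.351e-16
Step 3: U = 3.0 * 1.351e-16 = 4.054e-16 J

4.054e-16


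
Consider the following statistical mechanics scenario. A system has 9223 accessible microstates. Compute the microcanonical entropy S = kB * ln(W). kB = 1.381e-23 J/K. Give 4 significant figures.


Step 1: ln(W) = ln(9223) = 9.129
Step 2: S = kB * ln(W) = 1.381e-23 * 9.129
Step 3: S = 1.261e-22 J/K

1.261e-22


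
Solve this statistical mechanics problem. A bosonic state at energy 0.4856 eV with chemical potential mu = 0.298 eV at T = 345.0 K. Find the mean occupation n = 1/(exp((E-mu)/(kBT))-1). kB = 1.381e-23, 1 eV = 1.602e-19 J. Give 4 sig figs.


Step 1: (E - mu) = 0.1876 eV
Step 2: x = (E-mu)*eV/(kB*T) = 0.1876*1.602e-19/(1.381e-23*345.0) = 6.308
Step 3: exp(x) = 548.9
Step 4: n = 1/(exp(x)-1) = 0.001825

0.001825


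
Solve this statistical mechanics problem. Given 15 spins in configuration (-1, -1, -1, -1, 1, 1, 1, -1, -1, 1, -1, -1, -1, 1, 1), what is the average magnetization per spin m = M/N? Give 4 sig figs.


Step 1: Count up spins (+1): 6, down spins (-1): 9
Step 2: Total magnetization M = 6 - 9 = -3
Step 3: m = M/N = -3/15 = -0.2

-0.2


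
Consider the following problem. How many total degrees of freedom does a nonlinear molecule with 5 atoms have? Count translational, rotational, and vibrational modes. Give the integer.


Step 1: Translational DOF = 3
Step 2: Rotational DOF (nonlinear) = 3
Step 3: Vibrational DOF = 3*5 - 6 = 9
Step 4: Total = 3 + 3 + 9 = 15

15


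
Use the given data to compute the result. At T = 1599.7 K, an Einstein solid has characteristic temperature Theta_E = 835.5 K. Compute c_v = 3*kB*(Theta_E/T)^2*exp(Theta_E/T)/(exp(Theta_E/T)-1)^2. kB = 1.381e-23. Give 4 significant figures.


Step 1: x = Theta_E/T = 835.5/1599.7 = 0.5223
Step 2: x^2 = 0.2728
Step 3: exp(x) = 1.686
Step 4: c_v = 3*1.381e-23*0.2728*1.686/(1.686-1)^2 = 4.05e-23

4.05e-23


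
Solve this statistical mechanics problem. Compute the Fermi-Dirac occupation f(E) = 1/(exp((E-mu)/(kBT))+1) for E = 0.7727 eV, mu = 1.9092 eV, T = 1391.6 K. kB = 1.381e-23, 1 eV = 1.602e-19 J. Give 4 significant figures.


Step 1: (E - mu) = 0.7727 - 1.9092 = -1.136 eV
Step 2: Convert: (E-mu)*eV = -1.821e-19 J
Step 3: x = (E-mu)*eV/(kB*T) = -9.474
Step 4: f = 1/(exp(-9.474)+1) = 0.9999

0.9999


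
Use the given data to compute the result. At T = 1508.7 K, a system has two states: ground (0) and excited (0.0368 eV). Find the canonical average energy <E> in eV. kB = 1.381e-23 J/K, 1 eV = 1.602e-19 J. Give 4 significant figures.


Step 1: beta*E = 0.0368*1.602e-19/(1.381e-23*1508.7) = 0.283
Step 2: exp(-beta*E) = 0.7536
Step 3: <E> = 0.0368*0.7536/(1+0.7536) = 0.01581 eV

0.01581


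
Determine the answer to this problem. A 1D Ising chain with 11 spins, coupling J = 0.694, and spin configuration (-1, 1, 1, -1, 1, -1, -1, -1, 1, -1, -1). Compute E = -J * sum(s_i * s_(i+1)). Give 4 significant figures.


Step 1: Nearest-neighbor products: -1, 1, -1, -1, -1, 1, 1, -1, -1, 1
Step 2: Sum of products = -2
Step 3: E = -0.694 * -2 = 1.388

1.388


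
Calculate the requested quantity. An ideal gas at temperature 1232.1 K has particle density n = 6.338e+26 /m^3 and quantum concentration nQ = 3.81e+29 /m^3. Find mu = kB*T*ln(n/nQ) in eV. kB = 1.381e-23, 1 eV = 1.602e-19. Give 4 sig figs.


Step 1: n/nQ = 6.338e+26/3.81e+29 = 0.001664
Step 2: ln(n/nQ) = -6.399
Step 3: mu = kB*T*ln(n/nQ) = 1.702e-20*-6.399 = -1.089e-19 J
Step 4: Convert to eV: -1.089e-19/1.602e-19 = -0.6796 eV

-0.6796


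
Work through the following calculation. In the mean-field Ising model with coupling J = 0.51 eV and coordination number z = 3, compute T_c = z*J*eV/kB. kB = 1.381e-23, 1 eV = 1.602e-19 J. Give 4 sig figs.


Step 1: z*J = 3*0.51 = 1.53 eV
Step 2: Convert to Joules: 1.53*1.602e-19 = 2.451e-19 J
Step 3: T_c = 2.451e-19 / 1.381e-23 = 1.775e+04 K

1.775e+04


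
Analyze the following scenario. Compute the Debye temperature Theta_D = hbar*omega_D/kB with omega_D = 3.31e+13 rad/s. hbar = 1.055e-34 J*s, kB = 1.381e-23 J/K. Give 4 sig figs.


Step 1: hbar*omega_D = 1.055e-34 * 3.31e+13 = 3.492e-21 J
Step 2: Theta_D = 3.492e-21 / 1.381e-23
Step 3: Theta_D = 252.9 K

252.9


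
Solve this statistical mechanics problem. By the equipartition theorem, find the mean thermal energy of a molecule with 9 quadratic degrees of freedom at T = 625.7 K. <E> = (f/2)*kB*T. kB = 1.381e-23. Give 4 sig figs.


Step 1: f/2 = 9/2 = 4.5
Step 2: kB*T = 1.381e-23 * 625.7 = 8.641e-21
Step 3: <E> = 4.5 * 8.641e-21 = 3.888e-20 J

3.888e-20


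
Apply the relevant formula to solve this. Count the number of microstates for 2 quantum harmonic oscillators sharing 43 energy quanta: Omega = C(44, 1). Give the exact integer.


Step 1: Use binomial coefficient C(44, 1)
Step 2: Numerator = 44! / 43!
Step 3: Denominator = 1!
Step 4: Omega = 44

44


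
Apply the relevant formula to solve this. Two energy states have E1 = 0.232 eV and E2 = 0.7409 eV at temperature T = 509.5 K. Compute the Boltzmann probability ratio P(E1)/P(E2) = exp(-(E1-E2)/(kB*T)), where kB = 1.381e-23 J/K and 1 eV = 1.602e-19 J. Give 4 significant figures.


Step 1: Compute energy difference dE = E1 - E2 = 0.232 - 0.7409 = -0.5089 eV
Step 2: Convert to Joules: dE_J = -0.5089 * 1.602e-19 = -8.153e-20 J
Step 3: Compute exponent = -dE_J / (kB * T) = -(-8.153e-20) / (1.381e-23 * 509.5) = 11.59
Step 4: P(E1)/P(E2) = exp(11.59) = 1.076e+05

1.076e+05


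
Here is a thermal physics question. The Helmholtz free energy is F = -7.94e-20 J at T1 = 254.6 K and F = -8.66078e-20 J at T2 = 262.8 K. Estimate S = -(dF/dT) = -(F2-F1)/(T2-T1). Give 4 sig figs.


Step 1: dF = F2 - F1 = -8.66078e-20 - (-7.94e-20) = -7.2078e-21 J
Step 2: dT = T2 - T1 = 262.8 - 254.6 = 8.2 K
Step 3: S = -dF/dT = -(-7.2078e-21)/8.2 = 8.79e-22 J/K

8.79e-22


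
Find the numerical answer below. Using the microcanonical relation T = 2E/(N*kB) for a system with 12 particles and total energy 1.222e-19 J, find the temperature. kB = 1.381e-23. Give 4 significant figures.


Step 1: Numerator = 2*E = 2*1.222e-19 = 2.444e-19 J
Step 2: Denominator = N*kB = 12*1.381e-23 = 1.657e-22
Step 3: T = 2.444e-19 / 1.657e-22 = 1475 K

1475


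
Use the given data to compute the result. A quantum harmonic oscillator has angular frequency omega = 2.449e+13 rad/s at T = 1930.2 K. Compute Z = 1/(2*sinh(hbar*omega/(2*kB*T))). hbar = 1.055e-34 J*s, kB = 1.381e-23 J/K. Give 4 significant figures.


Step 1: Compute x = hbar*omega/(kB*T) = 1.055e-34*2.449e+13/(1.381e-23*1930.2) = 0.09693
Step 2: x/2 = 0.04846
Step 3: sinh(x/2) = 0.04848
Step 4: Z = 1/(2*0.04848) = 10.31

10.31


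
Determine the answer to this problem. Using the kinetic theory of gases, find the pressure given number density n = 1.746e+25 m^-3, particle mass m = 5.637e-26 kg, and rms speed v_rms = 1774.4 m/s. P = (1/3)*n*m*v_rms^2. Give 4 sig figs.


Step 1: v_rms^2 = 1774.4^2 = 3.148e+06
Step 2: n*m = 1.746e+25*5.637e-26 = 0.9842
Step 3: P = (1/3)*0.9842*3.148e+06 = 1.033e+06 Pa

1.033e+06


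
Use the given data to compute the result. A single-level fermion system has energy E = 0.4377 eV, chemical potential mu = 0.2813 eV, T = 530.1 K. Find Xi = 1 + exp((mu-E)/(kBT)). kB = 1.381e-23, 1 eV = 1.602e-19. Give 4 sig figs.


Step 1: (mu - E) = 0.2813 - 0.4377 = -0.1564 eV
Step 2: x = (mu-E)*eV/(kB*T) = -0.1564*1.602e-19/(1.381e-23*530.1) = -3.423
Step 3: exp(x) = 0.03263
Step 4: Xi = 1 + 0.03263 = 1.033

1.033


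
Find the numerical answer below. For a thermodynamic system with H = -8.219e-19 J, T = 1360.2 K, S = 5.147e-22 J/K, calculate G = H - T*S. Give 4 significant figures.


Step 1: T*S = 1360.2 * 5.147e-22 = 7.001e-19 J
Step 2: G = H - T*S = -8.219e-19 - 7.001e-19
Step 3: G = -1.522e-18 J

-1.522e-18


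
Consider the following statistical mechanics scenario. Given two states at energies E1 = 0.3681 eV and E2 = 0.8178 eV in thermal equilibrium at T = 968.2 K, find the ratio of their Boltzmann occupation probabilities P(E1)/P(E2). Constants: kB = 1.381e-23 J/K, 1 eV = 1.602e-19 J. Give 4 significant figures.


Step 1: Compute energy difference dE = E1 - E2 = 0.3681 - 0.8178 = -0.4497 eV
Step 2: Convert to Joules: dE_J = -0.4497 * 1.602e-19 = -7.204e-20 J
Step 3: Compute exponent = -dE_J / (kB * T) = -(-7.204e-20) / (1.381e-23 * 968.2) = 5.388
Step 4: P(E1)/P(E2) = exp(5.388) = 218.8

218.8


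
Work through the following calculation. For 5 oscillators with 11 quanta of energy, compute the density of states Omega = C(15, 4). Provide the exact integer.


Step 1: Use binomial coefficient C(15, 4)
Step 2: Numerator = 15! / 11!
Step 3: Denominator = 4!
Step 4: Omega = 1365

1365


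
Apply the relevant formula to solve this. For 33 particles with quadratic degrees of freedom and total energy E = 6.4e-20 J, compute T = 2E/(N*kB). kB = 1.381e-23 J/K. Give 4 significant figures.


Step 1: Numerator = 2*E = 2*6.4e-20 = 1.28e-19 J
Step 2: Denominator = N*kB = 33*1.381e-23 = 4.557e-22
Step 3: T = 1.28e-19 / 4.557e-22 = 280.9 K

280.9


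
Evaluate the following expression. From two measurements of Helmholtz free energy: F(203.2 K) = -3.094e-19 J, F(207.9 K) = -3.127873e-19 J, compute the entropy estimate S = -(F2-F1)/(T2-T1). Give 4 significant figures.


Step 1: dF = F2 - F1 = -3.127873e-19 - (-3.094e-19) = -3.3873e-21 J
Step 2: dT = T2 - T1 = 207.9 - 203.2 = 4.7 K
Step 3: S = -dF/dT = -(-3.3873e-21)/4.7 = 7.207e-22 J/K

7.207e-22


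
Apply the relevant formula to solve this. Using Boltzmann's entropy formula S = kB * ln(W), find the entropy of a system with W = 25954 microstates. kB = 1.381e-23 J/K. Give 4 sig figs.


Step 1: ln(W) = ln(25954) = 10.16
Step 2: S = kB * ln(W) = 1.381e-23 * 10.16
Step 3: S = 1.404e-22 J/K

1.404e-22


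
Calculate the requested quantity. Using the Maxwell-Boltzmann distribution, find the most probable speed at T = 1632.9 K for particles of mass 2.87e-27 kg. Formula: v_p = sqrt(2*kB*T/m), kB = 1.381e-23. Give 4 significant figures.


Step 1: Numerator = 2*kB*T = 2*1.381e-23*1632.9 = 4.51e-20
Step 2: Ratio = 4.51e-20 / 2.87e-27 = 1.571e+07
Step 3: v_p = sqrt(1.571e+07) = 3964 m/s

3964


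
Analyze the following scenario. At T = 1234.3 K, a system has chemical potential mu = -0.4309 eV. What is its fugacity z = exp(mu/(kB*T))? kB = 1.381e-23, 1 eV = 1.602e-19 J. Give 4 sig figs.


Step 1: Convert mu to Joules: -0.4309*1.602e-19 = -6.903e-20 J
Step 2: kB*T = 1.381e-23*1234.3 = 1.705e-20 J
Step 3: mu/(kB*T) = -4.05
Step 4: z = exp(-4.05) = 0.01743

0.01743


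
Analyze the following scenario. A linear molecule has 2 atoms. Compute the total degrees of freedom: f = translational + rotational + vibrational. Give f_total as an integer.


Step 1: Translational DOF = 3
Step 2: Rotational DOF (linear) = 2
Step 3: Vibrational DOF = 3*2 - 5 = 1
Step 4: Total = 3 + 2 + 1 = 6

6


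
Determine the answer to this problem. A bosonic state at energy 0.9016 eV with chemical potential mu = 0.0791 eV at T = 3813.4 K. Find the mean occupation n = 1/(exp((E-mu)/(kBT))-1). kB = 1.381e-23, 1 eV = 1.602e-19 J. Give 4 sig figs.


Step 1: (E - mu) = 0.8225 eV
Step 2: x = (E-mu)*eV/(kB*T) = 0.8225*1.602e-19/(1.381e-23*3813.4) = 2.502
Step 3: exp(x) = 12.21
Step 4: n = 1/(exp(x)-1) = 0.08923

0.08923


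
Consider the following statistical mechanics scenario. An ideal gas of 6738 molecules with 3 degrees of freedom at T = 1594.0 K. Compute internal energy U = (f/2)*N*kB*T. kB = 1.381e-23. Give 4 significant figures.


Step 1: f/2 = 3/2 = 1.5
Step 2: N*kB*T = 6738*1.381e-23*1594.0 = 1.483e-16
Step 3: U = 1.5 * 1.483e-16 = 2.225e-16 J

2.225e-16


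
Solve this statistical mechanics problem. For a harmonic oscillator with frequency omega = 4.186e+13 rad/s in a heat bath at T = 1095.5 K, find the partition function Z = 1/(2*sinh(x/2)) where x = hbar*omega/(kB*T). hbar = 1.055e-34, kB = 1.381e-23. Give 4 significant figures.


Step 1: Compute x = hbar*omega/(kB*T) = 1.055e-34*4.186e+13/(1.381e-23*1095.5) = 0.2919
Step 2: x/2 = 0.146
Step 3: sinh(x/2) = 0.1465
Step 4: Z = 1/(2*0.1465) = 3.414

3.414


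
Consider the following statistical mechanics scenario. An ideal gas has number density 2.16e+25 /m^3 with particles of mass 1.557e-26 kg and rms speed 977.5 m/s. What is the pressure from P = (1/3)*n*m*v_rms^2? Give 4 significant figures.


Step 1: v_rms^2 = 977.5^2 = 9.555e+05
Step 2: n*m = 2.16e+25*1.557e-26 = 0.3363
Step 3: P = (1/3)*0.3363*9.555e+05 = 1.071e+05 Pa

1.071e+05


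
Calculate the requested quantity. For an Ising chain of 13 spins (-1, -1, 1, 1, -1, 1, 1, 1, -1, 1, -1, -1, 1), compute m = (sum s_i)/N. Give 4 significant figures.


Step 1: Count up spins (+1): 7, down spins (-1): 6
Step 2: Total magnetization M = 7 - 6 = 1
Step 3: m = M/N = 1/13 = 0.07692

0.07692


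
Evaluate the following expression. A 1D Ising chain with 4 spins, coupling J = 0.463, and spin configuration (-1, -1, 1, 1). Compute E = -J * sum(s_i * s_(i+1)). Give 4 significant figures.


Step 1: Nearest-neighbor products: 1, -1, 1
Step 2: Sum of products = 1
Step 3: E = -0.463 * 1 = -0.463

-0.463


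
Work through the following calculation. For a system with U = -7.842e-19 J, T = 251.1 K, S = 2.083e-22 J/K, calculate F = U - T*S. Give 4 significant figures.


Step 1: T*S = 251.1 * 2.083e-22 = 5.23e-20 J
Step 2: F = U - T*S = -7.842e-19 - 5.23e-20
Step 3: F = -8.365e-19 J

-8.365e-19


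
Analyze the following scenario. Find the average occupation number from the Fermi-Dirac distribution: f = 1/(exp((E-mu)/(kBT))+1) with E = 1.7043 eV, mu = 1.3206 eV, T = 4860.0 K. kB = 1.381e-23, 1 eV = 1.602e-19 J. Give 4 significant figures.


Step 1: (E - mu) = 1.7043 - 1.3206 = 0.3837 eV
Step 2: Convert: (E-mu)*eV = 6.147e-20 J
Step 3: x = (E-mu)*eV/(kB*T) = 0.9159
Step 4: f = 1/(exp(0.9159)+1) = 0.2858

0.2858


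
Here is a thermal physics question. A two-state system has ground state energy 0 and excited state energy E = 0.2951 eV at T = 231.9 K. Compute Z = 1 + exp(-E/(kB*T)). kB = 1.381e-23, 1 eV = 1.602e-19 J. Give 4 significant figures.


Step 1: Compute beta*E = E*eV/(kB*T) = 0.2951*1.602e-19/(1.381e-23*231.9) = 14.76
Step 2: exp(-beta*E) = exp(-14.76) = 3.882e-07
Step 3: Z = 1 + 3.882e-07 = 1

1


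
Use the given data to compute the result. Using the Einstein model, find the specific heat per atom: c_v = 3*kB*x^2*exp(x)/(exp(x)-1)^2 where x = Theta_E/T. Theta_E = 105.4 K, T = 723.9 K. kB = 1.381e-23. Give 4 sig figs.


Step 1: x = Theta_E/T = 105.4/723.9 = 0.1456
Step 2: x^2 = 0.0212
Step 3: exp(x) = 1.157
Step 4: c_v = 3*1.381e-23*0.0212*1.157/(1.157-1)^2 = 4.136e-23

4.136e-23


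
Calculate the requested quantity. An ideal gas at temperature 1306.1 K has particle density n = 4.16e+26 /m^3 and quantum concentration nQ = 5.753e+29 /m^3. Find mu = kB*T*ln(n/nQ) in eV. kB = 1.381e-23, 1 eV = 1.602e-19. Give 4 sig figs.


Step 1: n/nQ = 4.16e+26/5.753e+29 = 0.0007231
Step 2: ln(n/nQ) = -7.232
Step 3: mu = kB*T*ln(n/nQ) = 1.804e-20*-7.232 = -1.304e-19 J
Step 4: Convert to eV: -1.304e-19/1.602e-19 = -0.8143 eV

-0.8143


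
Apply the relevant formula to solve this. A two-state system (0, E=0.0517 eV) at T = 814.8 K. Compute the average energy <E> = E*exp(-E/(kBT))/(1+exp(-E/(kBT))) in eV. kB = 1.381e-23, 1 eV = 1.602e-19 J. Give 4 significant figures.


Step 1: beta*E = 0.0517*1.602e-19/(1.381e-23*814.8) = 0.7361
Step 2: exp(-beta*E) = 0.479
Step 3: <E> = 0.0517*0.479/(1+0.479) = 0.01674 eV

0.01674


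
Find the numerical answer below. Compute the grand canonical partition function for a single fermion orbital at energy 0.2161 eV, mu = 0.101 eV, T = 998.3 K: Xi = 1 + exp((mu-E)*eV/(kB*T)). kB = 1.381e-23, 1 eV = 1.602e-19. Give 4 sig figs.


Step 1: (mu - E) = 0.101 - 0.2161 = -0.1151 eV
Step 2: x = (mu-E)*eV/(kB*T) = -0.1151*1.602e-19/(1.381e-23*998.3) = -1.337
Step 3: exp(x) = 0.2625
Step 4: Xi = 1 + 0.2625 = 1.263

1.263


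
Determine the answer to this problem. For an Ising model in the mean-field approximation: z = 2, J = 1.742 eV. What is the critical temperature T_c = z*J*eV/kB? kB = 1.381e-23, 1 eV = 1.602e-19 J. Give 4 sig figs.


Step 1: z*J = 2*1.742 = 3.484 eV
Step 2: Convert to Joules: 3.484*1.602e-19 = 5.581e-19 J
Step 3: T_c = 5.581e-19 / 1.381e-23 = 4.042e+04 K

4.042e+04


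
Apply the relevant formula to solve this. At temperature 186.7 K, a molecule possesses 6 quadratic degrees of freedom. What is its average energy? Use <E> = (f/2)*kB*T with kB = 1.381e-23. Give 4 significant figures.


Step 1: f/2 = 6/2 = 3
Step 2: kB*T = 1.381e-23 * 186.7 = 2.578e-21
Step 3: <E> = 3 * 2.578e-21 = 7.735e-21 J

7.735e-21


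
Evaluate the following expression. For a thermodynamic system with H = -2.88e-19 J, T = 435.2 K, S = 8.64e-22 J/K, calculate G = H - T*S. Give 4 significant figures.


Step 1: T*S = 435.2 * 8.64e-22 = 3.76e-19 J
Step 2: G = H - T*S = -2.88e-19 - 3.76e-19
Step 3: G = -6.64e-19 J

-6.64e-19


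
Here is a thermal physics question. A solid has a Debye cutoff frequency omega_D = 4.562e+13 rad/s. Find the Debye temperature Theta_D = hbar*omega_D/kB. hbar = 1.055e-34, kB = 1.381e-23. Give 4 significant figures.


Step 1: hbar*omega_D = 1.055e-34 * 4.562e+13 = 4.813e-21 J
Step 2: Theta_D = 4.813e-21 / 1.381e-23
Step 3: Theta_D = 348.5 K

348.5


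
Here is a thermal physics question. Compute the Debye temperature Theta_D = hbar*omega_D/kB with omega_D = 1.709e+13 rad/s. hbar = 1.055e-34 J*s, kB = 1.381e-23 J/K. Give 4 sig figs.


Step 1: hbar*omega_D = 1.055e-34 * 1.709e+13 = 1.803e-21 J
Step 2: Theta_D = 1.803e-21 / 1.381e-23
Step 3: Theta_D = 130.6 K

130.6


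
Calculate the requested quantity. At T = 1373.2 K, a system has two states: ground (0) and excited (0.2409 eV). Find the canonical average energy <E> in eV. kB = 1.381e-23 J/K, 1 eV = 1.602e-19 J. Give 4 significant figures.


Step 1: beta*E = 0.2409*1.602e-19/(1.381e-23*1373.2) = 2.035
Step 2: exp(-beta*E) = 0.1307
Step 3: <E> = 0.2409*0.1307/(1+0.1307) = 0.02784 eV

0.02784


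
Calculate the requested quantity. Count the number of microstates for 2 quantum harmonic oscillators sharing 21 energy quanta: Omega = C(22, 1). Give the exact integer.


Step 1: Use binomial coefficient C(22, 1)
Step 2: Numerator = 22! / 21!
Step 3: Denominator = 1!
Step 4: Omega = 22

22


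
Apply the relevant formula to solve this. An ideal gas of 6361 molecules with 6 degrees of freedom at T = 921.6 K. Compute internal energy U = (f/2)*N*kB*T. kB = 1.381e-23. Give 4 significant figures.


Step 1: f/2 = 6/2 = 3.0
Step 2: N*kB*T = 6361*1.381e-23*921.6 = 8.096e-17
Step 3: U = 3.0 * 8.096e-17 = 2.429e-16 J

2.429e-16


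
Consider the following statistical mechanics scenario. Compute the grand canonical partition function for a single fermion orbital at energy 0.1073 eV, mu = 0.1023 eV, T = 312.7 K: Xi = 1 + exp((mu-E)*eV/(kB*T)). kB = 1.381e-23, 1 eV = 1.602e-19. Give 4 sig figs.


Step 1: (mu - E) = 0.1023 - 0.1073 = -0.005 eV
Step 2: x = (mu-E)*eV/(kB*T) = -0.005*1.602e-19/(1.381e-23*312.7) = -0.1855
Step 3: exp(x) = 0.8307
Step 4: Xi = 1 + 0.8307 = 1.831

1.831


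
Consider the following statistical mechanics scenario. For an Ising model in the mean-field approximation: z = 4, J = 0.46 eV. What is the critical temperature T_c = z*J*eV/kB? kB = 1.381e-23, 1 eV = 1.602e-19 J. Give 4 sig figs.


Step 1: z*J = 4*0.46 = 1.84 eV
Step 2: Convert to Joules: 1.84*1.602e-19 = 2.948e-19 J
Step 3: T_c = 2.948e-19 / 1.381e-23 = 2.134e+04 K

2.134e+04


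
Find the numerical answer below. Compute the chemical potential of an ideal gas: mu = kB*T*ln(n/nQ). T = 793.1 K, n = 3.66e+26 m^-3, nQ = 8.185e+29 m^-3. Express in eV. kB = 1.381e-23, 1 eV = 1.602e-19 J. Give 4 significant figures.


Step 1: n/nQ = 3.66e+26/8.185e+29 = 0.0004472
Step 2: ln(n/nQ) = -7.713
Step 3: mu = kB*T*ln(n/nQ) = 1.095e-20*-7.713 = -8.447e-20 J
Step 4: Convert to eV: -8.447e-20/1.602e-19 = -0.5273 eV

-0.5273


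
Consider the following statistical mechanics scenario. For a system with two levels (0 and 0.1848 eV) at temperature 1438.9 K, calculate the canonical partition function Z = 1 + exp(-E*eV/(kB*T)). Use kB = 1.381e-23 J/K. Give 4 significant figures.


Step 1: Compute beta*E = E*eV/(kB*T) = 0.1848*1.602e-19/(1.381e-23*1438.9) = 1.49
Step 2: exp(-beta*E) = exp(-1.49) = 0.2254
Step 3: Z = 1 + 0.2254 = 1.225

1.225


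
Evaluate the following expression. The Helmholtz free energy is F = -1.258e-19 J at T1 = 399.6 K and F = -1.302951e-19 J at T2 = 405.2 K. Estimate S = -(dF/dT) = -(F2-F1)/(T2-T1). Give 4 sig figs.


Step 1: dF = F2 - F1 = -1.302951e-19 - (-1.258e-19) = -4.4951e-21 J
Step 2: dT = T2 - T1 = 405.2 - 399.6 = 5.6 K
Step 3: S = -dF/dT = -(-4.4951e-21)/5.6 = 8.027e-22 J/K

8.027e-22


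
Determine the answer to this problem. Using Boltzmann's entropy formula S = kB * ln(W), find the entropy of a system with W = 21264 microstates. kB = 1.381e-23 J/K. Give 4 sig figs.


Step 1: ln(W) = ln(21264) = 9.965
Step 2: S = kB * ln(W) = 1.381e-23 * 9.965
Step 3: S = 1.376e-22 J/K

1.376e-22


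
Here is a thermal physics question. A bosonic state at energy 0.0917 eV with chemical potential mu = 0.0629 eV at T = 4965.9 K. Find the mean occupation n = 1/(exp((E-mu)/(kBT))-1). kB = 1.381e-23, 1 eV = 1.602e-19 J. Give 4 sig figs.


Step 1: (E - mu) = 0.0288 eV
Step 2: x = (E-mu)*eV/(kB*T) = 0.0288*1.602e-19/(1.381e-23*4965.9) = 0.06728
Step 3: exp(x) = 1.07
Step 4: n = 1/(exp(x)-1) = 14.37

14.37


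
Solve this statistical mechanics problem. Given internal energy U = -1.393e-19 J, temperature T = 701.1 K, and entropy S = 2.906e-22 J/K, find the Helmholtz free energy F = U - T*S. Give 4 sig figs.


Step 1: T*S = 701.1 * 2.906e-22 = 2.037e-19 J
Step 2: F = U - T*S = -1.393e-19 - 2.037e-19
Step 3: F = -3.43e-19 J

-3.43e-19


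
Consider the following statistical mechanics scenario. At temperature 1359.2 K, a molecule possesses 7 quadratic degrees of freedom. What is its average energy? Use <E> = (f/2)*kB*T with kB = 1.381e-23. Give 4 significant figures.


Step 1: f/2 = 7/2 = 3.5
Step 2: kB*T = 1.381e-23 * 1359.2 = 1.877e-20
Step 3: <E> = 3.5 * 1.877e-20 = 6.57e-20 J

6.57e-20


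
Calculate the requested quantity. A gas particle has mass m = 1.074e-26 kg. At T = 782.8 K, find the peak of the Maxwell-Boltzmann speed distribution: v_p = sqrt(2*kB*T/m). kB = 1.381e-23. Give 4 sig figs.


Step 1: Numerator = 2*kB*T = 2*1.381e-23*782.8 = 2.162e-20
Step 2: Ratio = 2.162e-20 / 1.074e-26 = 2.013e+06
Step 3: v_p = sqrt(2.013e+06) = 1419 m/s

1419


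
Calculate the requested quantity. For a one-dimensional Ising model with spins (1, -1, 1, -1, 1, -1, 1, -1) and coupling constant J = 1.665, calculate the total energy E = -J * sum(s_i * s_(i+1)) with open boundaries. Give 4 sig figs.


Step 1: Nearest-neighbor products: -1, -1, -1, -1, -1, -1, -1
Step 2: Sum of products = -7
Step 3: E = -1.665 * -7 = 11.66

11.66


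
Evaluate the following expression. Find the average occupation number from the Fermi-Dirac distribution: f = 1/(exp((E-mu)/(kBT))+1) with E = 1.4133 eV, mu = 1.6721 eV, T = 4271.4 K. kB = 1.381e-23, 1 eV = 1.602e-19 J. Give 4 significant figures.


Step 1: (E - mu) = 1.4133 - 1.6721 = -0.2588 eV
Step 2: Convert: (E-mu)*eV = -4.146e-20 J
Step 3: x = (E-mu)*eV/(kB*T) = -0.7029
Step 4: f = 1/(exp(-0.7029)+1) = 0.6688

0.6688


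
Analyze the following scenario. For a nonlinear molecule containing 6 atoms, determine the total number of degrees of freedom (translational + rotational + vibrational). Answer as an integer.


Step 1: Translational DOF = 3
Step 2: Rotational DOF (nonlinear) = 3
Step 3: Vibrational DOF = 3*6 - 6 = 12
Step 4: Total = 3 + 3 + 12 = 18

18


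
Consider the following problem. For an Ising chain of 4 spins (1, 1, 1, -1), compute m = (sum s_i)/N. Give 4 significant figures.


Step 1: Count up spins (+1): 3, down spins (-1): 1
Step 2: Total magnetization M = 3 - 1 = 2
Step 3: m = M/N = 2/4 = 0.5

0.5


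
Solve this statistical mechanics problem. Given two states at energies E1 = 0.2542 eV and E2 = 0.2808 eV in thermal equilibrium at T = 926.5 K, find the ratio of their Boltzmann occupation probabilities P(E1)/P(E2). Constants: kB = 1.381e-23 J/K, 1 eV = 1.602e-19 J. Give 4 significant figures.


Step 1: Compute energy difference dE = E1 - E2 = 0.2542 - 0.2808 = -0.0266 eV
Step 2: Convert to Joules: dE_J = -0.0266 * 1.602e-19 = -4.261e-21 J
Step 3: Compute exponent = -dE_J / (kB * T) = -(-4.261e-21) / (1.381e-23 * 926.5) = 0.333
Step 4: P(E1)/P(E2) = exp(0.333) = 1.395

1.395


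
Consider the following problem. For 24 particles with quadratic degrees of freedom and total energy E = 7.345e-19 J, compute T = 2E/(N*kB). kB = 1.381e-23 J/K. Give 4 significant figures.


Step 1: Numerator = 2*E = 2*7.345e-19 = 1.469e-18 J
Step 2: Denominator = N*kB = 24*1.381e-23 = 3.314e-22
Step 3: T = 1.469e-18 / 3.314e-22 = 4432 K

4432


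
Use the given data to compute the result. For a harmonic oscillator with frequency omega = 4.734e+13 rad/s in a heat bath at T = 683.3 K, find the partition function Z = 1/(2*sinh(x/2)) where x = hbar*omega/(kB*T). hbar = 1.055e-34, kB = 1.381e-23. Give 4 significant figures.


Step 1: Compute x = hbar*omega/(kB*T) = 1.055e-34*4.734e+13/(1.381e-23*683.3) = 0.5293
Step 2: x/2 = 0.2646
Step 3: sinh(x/2) = 0.2677
Step 4: Z = 1/(2*0.2677) = 1.868

1.868
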